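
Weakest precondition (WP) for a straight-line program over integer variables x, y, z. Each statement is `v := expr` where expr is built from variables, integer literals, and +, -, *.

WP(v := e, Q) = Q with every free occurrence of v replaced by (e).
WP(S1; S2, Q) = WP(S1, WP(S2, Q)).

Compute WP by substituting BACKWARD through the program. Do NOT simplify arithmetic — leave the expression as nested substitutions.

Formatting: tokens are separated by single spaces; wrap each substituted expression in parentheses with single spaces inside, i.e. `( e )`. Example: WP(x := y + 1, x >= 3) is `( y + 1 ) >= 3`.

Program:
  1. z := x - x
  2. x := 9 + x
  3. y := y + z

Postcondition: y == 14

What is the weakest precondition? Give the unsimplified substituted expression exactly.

Answer: ( y + ( x - x ) ) == 14

Derivation:
post: y == 14
stmt 3: y := y + z  -- replace 1 occurrence(s) of y with (y + z)
  => ( y + z ) == 14
stmt 2: x := 9 + x  -- replace 0 occurrence(s) of x with (9 + x)
  => ( y + z ) == 14
stmt 1: z := x - x  -- replace 1 occurrence(s) of z with (x - x)
  => ( y + ( x - x ) ) == 14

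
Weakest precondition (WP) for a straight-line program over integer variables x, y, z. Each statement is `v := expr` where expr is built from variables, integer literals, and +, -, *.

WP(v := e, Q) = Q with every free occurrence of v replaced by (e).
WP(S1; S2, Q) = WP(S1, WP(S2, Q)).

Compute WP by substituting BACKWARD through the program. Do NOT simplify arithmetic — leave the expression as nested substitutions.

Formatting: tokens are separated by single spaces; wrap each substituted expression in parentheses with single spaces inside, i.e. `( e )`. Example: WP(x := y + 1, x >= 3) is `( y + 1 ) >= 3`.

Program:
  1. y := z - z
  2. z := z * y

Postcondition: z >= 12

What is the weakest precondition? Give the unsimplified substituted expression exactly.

post: z >= 12
stmt 2: z := z * y  -- replace 1 occurrence(s) of z with (z * y)
  => ( z * y ) >= 12
stmt 1: y := z - z  -- replace 1 occurrence(s) of y with (z - z)
  => ( z * ( z - z ) ) >= 12

Answer: ( z * ( z - z ) ) >= 12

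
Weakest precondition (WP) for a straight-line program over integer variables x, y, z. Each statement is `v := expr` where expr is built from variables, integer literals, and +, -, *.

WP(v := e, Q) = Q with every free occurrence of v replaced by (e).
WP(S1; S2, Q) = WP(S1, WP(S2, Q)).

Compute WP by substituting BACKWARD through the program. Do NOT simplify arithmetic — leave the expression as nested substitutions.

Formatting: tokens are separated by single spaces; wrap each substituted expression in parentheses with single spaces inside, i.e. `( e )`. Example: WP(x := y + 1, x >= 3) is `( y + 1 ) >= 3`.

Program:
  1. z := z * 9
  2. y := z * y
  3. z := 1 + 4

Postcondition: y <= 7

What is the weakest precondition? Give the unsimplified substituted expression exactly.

Answer: ( ( z * 9 ) * y ) <= 7

Derivation:
post: y <= 7
stmt 3: z := 1 + 4  -- replace 0 occurrence(s) of z with (1 + 4)
  => y <= 7
stmt 2: y := z * y  -- replace 1 occurrence(s) of y with (z * y)
  => ( z * y ) <= 7
stmt 1: z := z * 9  -- replace 1 occurrence(s) of z with (z * 9)
  => ( ( z * 9 ) * y ) <= 7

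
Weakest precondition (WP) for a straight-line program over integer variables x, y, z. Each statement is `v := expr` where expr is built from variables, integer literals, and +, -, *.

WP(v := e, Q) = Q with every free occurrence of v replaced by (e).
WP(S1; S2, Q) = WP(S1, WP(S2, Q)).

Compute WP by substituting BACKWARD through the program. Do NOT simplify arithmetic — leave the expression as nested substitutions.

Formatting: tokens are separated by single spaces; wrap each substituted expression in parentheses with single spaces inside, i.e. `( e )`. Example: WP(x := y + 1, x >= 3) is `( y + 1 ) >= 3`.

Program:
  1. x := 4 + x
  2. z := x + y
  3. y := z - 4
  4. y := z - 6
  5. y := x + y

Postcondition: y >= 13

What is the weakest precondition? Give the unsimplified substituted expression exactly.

Answer: ( ( 4 + x ) + ( ( ( 4 + x ) + y ) - 6 ) ) >= 13

Derivation:
post: y >= 13
stmt 5: y := x + y  -- replace 1 occurrence(s) of y with (x + y)
  => ( x + y ) >= 13
stmt 4: y := z - 6  -- replace 1 occurrence(s) of y with (z - 6)
  => ( x + ( z - 6 ) ) >= 13
stmt 3: y := z - 4  -- replace 0 occurrence(s) of y with (z - 4)
  => ( x + ( z - 6 ) ) >= 13
stmt 2: z := x + y  -- replace 1 occurrence(s) of z with (x + y)
  => ( x + ( ( x + y ) - 6 ) ) >= 13
stmt 1: x := 4 + x  -- replace 2 occurrence(s) of x with (4 + x)
  => ( ( 4 + x ) + ( ( ( 4 + x ) + y ) - 6 ) ) >= 13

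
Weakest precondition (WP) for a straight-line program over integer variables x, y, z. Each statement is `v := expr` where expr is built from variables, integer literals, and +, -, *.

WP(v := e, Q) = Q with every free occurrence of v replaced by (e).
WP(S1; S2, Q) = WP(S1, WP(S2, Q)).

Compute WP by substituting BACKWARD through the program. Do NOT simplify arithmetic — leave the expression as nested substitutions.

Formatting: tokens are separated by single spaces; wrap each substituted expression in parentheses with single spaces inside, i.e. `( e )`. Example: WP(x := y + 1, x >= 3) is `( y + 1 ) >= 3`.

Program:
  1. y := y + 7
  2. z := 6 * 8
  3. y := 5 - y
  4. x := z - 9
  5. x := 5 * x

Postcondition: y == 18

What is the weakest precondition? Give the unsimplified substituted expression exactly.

Answer: ( 5 - ( y + 7 ) ) == 18

Derivation:
post: y == 18
stmt 5: x := 5 * x  -- replace 0 occurrence(s) of x with (5 * x)
  => y == 18
stmt 4: x := z - 9  -- replace 0 occurrence(s) of x with (z - 9)
  => y == 18
stmt 3: y := 5 - y  -- replace 1 occurrence(s) of y with (5 - y)
  => ( 5 - y ) == 18
stmt 2: z := 6 * 8  -- replace 0 occurrence(s) of z with (6 * 8)
  => ( 5 - y ) == 18
stmt 1: y := y + 7  -- replace 1 occurrence(s) of y with (y + 7)
  => ( 5 - ( y + 7 ) ) == 18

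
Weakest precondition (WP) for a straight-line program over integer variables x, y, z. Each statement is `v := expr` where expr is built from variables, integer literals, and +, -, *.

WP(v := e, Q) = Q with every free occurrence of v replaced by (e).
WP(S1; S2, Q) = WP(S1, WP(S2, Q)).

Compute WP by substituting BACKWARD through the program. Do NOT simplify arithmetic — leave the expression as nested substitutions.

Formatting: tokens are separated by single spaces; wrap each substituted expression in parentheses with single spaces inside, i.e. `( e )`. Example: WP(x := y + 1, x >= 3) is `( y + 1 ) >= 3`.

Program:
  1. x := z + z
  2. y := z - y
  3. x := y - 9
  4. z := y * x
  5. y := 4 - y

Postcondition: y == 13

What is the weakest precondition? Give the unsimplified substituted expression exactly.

Answer: ( 4 - ( z - y ) ) == 13

Derivation:
post: y == 13
stmt 5: y := 4 - y  -- replace 1 occurrence(s) of y with (4 - y)
  => ( 4 - y ) == 13
stmt 4: z := y * x  -- replace 0 occurrence(s) of z with (y * x)
  => ( 4 - y ) == 13
stmt 3: x := y - 9  -- replace 0 occurrence(s) of x with (y - 9)
  => ( 4 - y ) == 13
stmt 2: y := z - y  -- replace 1 occurrence(s) of y with (z - y)
  => ( 4 - ( z - y ) ) == 13
stmt 1: x := z + z  -- replace 0 occurrence(s) of x with (z + z)
  => ( 4 - ( z - y ) ) == 13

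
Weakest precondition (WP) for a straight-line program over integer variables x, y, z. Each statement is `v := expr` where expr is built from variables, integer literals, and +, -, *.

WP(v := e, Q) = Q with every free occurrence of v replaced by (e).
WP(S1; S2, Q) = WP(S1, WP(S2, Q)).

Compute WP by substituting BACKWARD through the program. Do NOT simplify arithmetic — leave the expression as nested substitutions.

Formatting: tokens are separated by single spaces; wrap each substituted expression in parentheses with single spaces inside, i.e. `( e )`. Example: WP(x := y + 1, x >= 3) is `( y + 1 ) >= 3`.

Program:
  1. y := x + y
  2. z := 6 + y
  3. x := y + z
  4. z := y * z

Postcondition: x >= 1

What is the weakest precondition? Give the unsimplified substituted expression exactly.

post: x >= 1
stmt 4: z := y * z  -- replace 0 occurrence(s) of z with (y * z)
  => x >= 1
stmt 3: x := y + z  -- replace 1 occurrence(s) of x with (y + z)
  => ( y + z ) >= 1
stmt 2: z := 6 + y  -- replace 1 occurrence(s) of z with (6 + y)
  => ( y + ( 6 + y ) ) >= 1
stmt 1: y := x + y  -- replace 2 occurrence(s) of y with (x + y)
  => ( ( x + y ) + ( 6 + ( x + y ) ) ) >= 1

Answer: ( ( x + y ) + ( 6 + ( x + y ) ) ) >= 1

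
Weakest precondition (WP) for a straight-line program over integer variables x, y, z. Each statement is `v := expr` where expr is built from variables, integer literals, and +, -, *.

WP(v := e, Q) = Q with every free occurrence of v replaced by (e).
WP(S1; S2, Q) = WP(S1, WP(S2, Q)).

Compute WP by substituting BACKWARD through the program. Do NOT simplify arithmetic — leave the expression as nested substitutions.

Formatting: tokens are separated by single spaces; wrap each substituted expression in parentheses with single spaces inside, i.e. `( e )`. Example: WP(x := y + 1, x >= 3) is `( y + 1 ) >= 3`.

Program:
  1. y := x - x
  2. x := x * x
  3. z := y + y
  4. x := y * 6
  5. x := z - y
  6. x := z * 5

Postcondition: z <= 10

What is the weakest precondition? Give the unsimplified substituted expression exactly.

Answer: ( ( x - x ) + ( x - x ) ) <= 10

Derivation:
post: z <= 10
stmt 6: x := z * 5  -- replace 0 occurrence(s) of x with (z * 5)
  => z <= 10
stmt 5: x := z - y  -- replace 0 occurrence(s) of x with (z - y)
  => z <= 10
stmt 4: x := y * 6  -- replace 0 occurrence(s) of x with (y * 6)
  => z <= 10
stmt 3: z := y + y  -- replace 1 occurrence(s) of z with (y + y)
  => ( y + y ) <= 10
stmt 2: x := x * x  -- replace 0 occurrence(s) of x with (x * x)
  => ( y + y ) <= 10
stmt 1: y := x - x  -- replace 2 occurrence(s) of y with (x - x)
  => ( ( x - x ) + ( x - x ) ) <= 10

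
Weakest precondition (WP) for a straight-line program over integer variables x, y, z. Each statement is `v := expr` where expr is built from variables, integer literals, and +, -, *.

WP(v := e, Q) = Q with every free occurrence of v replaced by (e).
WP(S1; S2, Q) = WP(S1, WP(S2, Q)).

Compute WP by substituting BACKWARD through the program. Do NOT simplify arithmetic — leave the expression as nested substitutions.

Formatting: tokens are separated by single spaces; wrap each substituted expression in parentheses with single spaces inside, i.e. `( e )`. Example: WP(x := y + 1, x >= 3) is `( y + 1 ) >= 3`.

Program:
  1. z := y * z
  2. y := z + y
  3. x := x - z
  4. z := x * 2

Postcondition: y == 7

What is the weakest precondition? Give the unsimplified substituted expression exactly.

Answer: ( ( y * z ) + y ) == 7

Derivation:
post: y == 7
stmt 4: z := x * 2  -- replace 0 occurrence(s) of z with (x * 2)
  => y == 7
stmt 3: x := x - z  -- replace 0 occurrence(s) of x with (x - z)
  => y == 7
stmt 2: y := z + y  -- replace 1 occurrence(s) of y with (z + y)
  => ( z + y ) == 7
stmt 1: z := y * z  -- replace 1 occurrence(s) of z with (y * z)
  => ( ( y * z ) + y ) == 7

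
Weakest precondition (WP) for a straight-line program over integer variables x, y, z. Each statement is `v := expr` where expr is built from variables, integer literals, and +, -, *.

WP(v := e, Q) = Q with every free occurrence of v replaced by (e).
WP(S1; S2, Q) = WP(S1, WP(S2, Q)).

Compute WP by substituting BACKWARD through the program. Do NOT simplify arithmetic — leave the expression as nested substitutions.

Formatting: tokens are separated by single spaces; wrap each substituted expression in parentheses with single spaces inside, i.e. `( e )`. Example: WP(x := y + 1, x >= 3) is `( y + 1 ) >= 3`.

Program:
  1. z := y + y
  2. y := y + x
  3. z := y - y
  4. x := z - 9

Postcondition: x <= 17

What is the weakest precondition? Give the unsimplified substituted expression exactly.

post: x <= 17
stmt 4: x := z - 9  -- replace 1 occurrence(s) of x with (z - 9)
  => ( z - 9 ) <= 17
stmt 3: z := y - y  -- replace 1 occurrence(s) of z with (y - y)
  => ( ( y - y ) - 9 ) <= 17
stmt 2: y := y + x  -- replace 2 occurrence(s) of y with (y + x)
  => ( ( ( y + x ) - ( y + x ) ) - 9 ) <= 17
stmt 1: z := y + y  -- replace 0 occurrence(s) of z with (y + y)
  => ( ( ( y + x ) - ( y + x ) ) - 9 ) <= 17

Answer: ( ( ( y + x ) - ( y + x ) ) - 9 ) <= 17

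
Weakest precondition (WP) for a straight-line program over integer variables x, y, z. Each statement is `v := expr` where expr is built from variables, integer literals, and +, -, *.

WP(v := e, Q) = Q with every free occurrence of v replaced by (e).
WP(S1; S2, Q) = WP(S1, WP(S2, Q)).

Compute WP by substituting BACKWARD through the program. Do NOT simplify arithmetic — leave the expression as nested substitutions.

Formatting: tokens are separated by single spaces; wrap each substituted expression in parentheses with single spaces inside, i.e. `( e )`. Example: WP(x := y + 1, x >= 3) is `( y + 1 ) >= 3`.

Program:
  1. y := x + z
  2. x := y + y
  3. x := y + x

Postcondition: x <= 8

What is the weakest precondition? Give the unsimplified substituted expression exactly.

Answer: ( ( x + z ) + ( ( x + z ) + ( x + z ) ) ) <= 8

Derivation:
post: x <= 8
stmt 3: x := y + x  -- replace 1 occurrence(s) of x with (y + x)
  => ( y + x ) <= 8
stmt 2: x := y + y  -- replace 1 occurrence(s) of x with (y + y)
  => ( y + ( y + y ) ) <= 8
stmt 1: y := x + z  -- replace 3 occurrence(s) of y with (x + z)
  => ( ( x + z ) + ( ( x + z ) + ( x + z ) ) ) <= 8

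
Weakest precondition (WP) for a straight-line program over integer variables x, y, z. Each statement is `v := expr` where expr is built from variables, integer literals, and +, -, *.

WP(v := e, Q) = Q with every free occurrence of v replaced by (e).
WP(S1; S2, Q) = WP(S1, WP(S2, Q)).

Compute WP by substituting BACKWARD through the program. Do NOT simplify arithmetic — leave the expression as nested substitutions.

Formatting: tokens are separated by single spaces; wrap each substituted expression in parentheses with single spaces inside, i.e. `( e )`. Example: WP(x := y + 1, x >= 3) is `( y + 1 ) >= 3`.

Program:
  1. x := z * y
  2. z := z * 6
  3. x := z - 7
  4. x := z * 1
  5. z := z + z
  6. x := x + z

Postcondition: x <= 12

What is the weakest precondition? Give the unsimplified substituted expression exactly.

post: x <= 12
stmt 6: x := x + z  -- replace 1 occurrence(s) of x with (x + z)
  => ( x + z ) <= 12
stmt 5: z := z + z  -- replace 1 occurrence(s) of z with (z + z)
  => ( x + ( z + z ) ) <= 12
stmt 4: x := z * 1  -- replace 1 occurrence(s) of x with (z * 1)
  => ( ( z * 1 ) + ( z + z ) ) <= 12
stmt 3: x := z - 7  -- replace 0 occurrence(s) of x with (z - 7)
  => ( ( z * 1 ) + ( z + z ) ) <= 12
stmt 2: z := z * 6  -- replace 3 occurrence(s) of z with (z * 6)
  => ( ( ( z * 6 ) * 1 ) + ( ( z * 6 ) + ( z * 6 ) ) ) <= 12
stmt 1: x := z * y  -- replace 0 occurrence(s) of x with (z * y)
  => ( ( ( z * 6 ) * 1 ) + ( ( z * 6 ) + ( z * 6 ) ) ) <= 12

Answer: ( ( ( z * 6 ) * 1 ) + ( ( z * 6 ) + ( z * 6 ) ) ) <= 12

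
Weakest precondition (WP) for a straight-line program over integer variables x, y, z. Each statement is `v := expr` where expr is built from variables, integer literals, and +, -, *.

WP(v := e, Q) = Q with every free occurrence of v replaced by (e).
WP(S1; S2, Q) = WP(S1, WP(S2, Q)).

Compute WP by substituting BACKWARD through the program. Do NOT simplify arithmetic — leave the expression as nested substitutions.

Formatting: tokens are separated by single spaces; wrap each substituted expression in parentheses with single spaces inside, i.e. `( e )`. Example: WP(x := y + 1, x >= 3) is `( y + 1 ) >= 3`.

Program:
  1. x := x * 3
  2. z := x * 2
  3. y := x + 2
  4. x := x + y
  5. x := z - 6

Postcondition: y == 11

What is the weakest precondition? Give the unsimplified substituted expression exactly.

post: y == 11
stmt 5: x := z - 6  -- replace 0 occurrence(s) of x with (z - 6)
  => y == 11
stmt 4: x := x + y  -- replace 0 occurrence(s) of x with (x + y)
  => y == 11
stmt 3: y := x + 2  -- replace 1 occurrence(s) of y with (x + 2)
  => ( x + 2 ) == 11
stmt 2: z := x * 2  -- replace 0 occurrence(s) of z with (x * 2)
  => ( x + 2 ) == 11
stmt 1: x := x * 3  -- replace 1 occurrence(s) of x with (x * 3)
  => ( ( x * 3 ) + 2 ) == 11

Answer: ( ( x * 3 ) + 2 ) == 11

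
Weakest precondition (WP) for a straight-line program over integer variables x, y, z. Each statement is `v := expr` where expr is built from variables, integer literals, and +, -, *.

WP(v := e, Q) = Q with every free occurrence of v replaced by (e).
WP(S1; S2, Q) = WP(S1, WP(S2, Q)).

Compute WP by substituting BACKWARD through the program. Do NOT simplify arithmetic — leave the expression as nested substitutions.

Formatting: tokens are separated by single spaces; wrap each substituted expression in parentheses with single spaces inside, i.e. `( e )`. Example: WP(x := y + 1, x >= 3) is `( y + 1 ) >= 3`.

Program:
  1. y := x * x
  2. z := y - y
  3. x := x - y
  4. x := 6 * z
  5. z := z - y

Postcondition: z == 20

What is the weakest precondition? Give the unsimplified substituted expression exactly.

Answer: ( ( ( x * x ) - ( x * x ) ) - ( x * x ) ) == 20

Derivation:
post: z == 20
stmt 5: z := z - y  -- replace 1 occurrence(s) of z with (z - y)
  => ( z - y ) == 20
stmt 4: x := 6 * z  -- replace 0 occurrence(s) of x with (6 * z)
  => ( z - y ) == 20
stmt 3: x := x - y  -- replace 0 occurrence(s) of x with (x - y)
  => ( z - y ) == 20
stmt 2: z := y - y  -- replace 1 occurrence(s) of z with (y - y)
  => ( ( y - y ) - y ) == 20
stmt 1: y := x * x  -- replace 3 occurrence(s) of y with (x * x)
  => ( ( ( x * x ) - ( x * x ) ) - ( x * x ) ) == 20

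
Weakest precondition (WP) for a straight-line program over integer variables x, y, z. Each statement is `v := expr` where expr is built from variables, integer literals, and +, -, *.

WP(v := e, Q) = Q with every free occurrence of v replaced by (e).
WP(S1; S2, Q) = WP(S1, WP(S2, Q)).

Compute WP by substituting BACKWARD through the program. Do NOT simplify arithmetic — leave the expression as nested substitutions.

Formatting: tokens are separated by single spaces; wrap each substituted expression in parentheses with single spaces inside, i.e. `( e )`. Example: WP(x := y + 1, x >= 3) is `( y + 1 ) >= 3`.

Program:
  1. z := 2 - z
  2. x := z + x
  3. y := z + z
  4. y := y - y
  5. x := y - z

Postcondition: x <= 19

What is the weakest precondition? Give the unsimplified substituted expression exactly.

post: x <= 19
stmt 5: x := y - z  -- replace 1 occurrence(s) of x with (y - z)
  => ( y - z ) <= 19
stmt 4: y := y - y  -- replace 1 occurrence(s) of y with (y - y)
  => ( ( y - y ) - z ) <= 19
stmt 3: y := z + z  -- replace 2 occurrence(s) of y with (z + z)
  => ( ( ( z + z ) - ( z + z ) ) - z ) <= 19
stmt 2: x := z + x  -- replace 0 occurrence(s) of x with (z + x)
  => ( ( ( z + z ) - ( z + z ) ) - z ) <= 19
stmt 1: z := 2 - z  -- replace 5 occurrence(s) of z with (2 - z)
  => ( ( ( ( 2 - z ) + ( 2 - z ) ) - ( ( 2 - z ) + ( 2 - z ) ) ) - ( 2 - z ) ) <= 19

Answer: ( ( ( ( 2 - z ) + ( 2 - z ) ) - ( ( 2 - z ) + ( 2 - z ) ) ) - ( 2 - z ) ) <= 19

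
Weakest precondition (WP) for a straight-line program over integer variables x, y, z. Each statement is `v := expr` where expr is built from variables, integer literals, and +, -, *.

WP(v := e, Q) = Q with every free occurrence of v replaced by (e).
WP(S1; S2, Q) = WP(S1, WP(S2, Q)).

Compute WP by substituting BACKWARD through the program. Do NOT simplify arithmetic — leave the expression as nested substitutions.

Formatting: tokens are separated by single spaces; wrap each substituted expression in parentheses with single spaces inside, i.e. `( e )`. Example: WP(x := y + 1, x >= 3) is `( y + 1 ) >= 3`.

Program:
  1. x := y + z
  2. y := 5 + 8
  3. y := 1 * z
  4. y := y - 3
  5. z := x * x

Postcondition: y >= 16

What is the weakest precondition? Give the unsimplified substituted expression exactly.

post: y >= 16
stmt 5: z := x * x  -- replace 0 occurrence(s) of z with (x * x)
  => y >= 16
stmt 4: y := y - 3  -- replace 1 occurrence(s) of y with (y - 3)
  => ( y - 3 ) >= 16
stmt 3: y := 1 * z  -- replace 1 occurrence(s) of y with (1 * z)
  => ( ( 1 * z ) - 3 ) >= 16
stmt 2: y := 5 + 8  -- replace 0 occurrence(s) of y with (5 + 8)
  => ( ( 1 * z ) - 3 ) >= 16
stmt 1: x := y + z  -- replace 0 occurrence(s) of x with (y + z)
  => ( ( 1 * z ) - 3 ) >= 16

Answer: ( ( 1 * z ) - 3 ) >= 16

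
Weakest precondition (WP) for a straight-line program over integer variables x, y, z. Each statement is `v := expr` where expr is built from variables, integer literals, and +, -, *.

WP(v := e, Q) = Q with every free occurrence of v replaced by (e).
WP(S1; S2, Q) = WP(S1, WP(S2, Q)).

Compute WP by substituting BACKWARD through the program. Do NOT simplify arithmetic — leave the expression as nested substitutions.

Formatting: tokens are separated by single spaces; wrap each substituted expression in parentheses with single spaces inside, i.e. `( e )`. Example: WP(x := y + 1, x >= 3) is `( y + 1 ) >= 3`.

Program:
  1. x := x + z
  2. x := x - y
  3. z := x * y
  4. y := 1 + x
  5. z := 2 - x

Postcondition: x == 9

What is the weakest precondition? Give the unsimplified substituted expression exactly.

post: x == 9
stmt 5: z := 2 - x  -- replace 0 occurrence(s) of z with (2 - x)
  => x == 9
stmt 4: y := 1 + x  -- replace 0 occurrence(s) of y with (1 + x)
  => x == 9
stmt 3: z := x * y  -- replace 0 occurrence(s) of z with (x * y)
  => x == 9
stmt 2: x := x - y  -- replace 1 occurrence(s) of x with (x - y)
  => ( x - y ) == 9
stmt 1: x := x + z  -- replace 1 occurrence(s) of x with (x + z)
  => ( ( x + z ) - y ) == 9

Answer: ( ( x + z ) - y ) == 9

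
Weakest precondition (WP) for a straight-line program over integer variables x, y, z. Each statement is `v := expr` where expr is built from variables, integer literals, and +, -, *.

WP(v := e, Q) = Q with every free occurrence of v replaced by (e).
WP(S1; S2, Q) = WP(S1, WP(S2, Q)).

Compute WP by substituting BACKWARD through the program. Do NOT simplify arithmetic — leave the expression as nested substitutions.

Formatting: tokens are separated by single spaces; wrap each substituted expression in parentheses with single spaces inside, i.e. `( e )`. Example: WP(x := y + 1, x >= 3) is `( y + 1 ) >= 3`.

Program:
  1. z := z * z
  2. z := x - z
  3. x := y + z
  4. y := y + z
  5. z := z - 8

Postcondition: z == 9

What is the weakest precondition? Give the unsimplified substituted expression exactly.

Answer: ( ( x - ( z * z ) ) - 8 ) == 9

Derivation:
post: z == 9
stmt 5: z := z - 8  -- replace 1 occurrence(s) of z with (z - 8)
  => ( z - 8 ) == 9
stmt 4: y := y + z  -- replace 0 occurrence(s) of y with (y + z)
  => ( z - 8 ) == 9
stmt 3: x := y + z  -- replace 0 occurrence(s) of x with (y + z)
  => ( z - 8 ) == 9
stmt 2: z := x - z  -- replace 1 occurrence(s) of z with (x - z)
  => ( ( x - z ) - 8 ) == 9
stmt 1: z := z * z  -- replace 1 occurrence(s) of z with (z * z)
  => ( ( x - ( z * z ) ) - 8 ) == 9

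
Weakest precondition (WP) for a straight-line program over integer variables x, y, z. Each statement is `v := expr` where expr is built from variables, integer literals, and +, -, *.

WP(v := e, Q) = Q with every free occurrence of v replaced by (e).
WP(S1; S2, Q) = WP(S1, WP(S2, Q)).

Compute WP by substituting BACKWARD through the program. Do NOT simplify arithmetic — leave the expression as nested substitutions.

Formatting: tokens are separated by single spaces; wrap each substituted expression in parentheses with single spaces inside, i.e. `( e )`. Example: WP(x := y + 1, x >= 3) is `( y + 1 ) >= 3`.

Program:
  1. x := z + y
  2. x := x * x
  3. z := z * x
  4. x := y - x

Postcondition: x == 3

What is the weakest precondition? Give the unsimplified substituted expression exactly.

Answer: ( y - ( ( z + y ) * ( z + y ) ) ) == 3

Derivation:
post: x == 3
stmt 4: x := y - x  -- replace 1 occurrence(s) of x with (y - x)
  => ( y - x ) == 3
stmt 3: z := z * x  -- replace 0 occurrence(s) of z with (z * x)
  => ( y - x ) == 3
stmt 2: x := x * x  -- replace 1 occurrence(s) of x with (x * x)
  => ( y - ( x * x ) ) == 3
stmt 1: x := z + y  -- replace 2 occurrence(s) of x with (z + y)
  => ( y - ( ( z + y ) * ( z + y ) ) ) == 3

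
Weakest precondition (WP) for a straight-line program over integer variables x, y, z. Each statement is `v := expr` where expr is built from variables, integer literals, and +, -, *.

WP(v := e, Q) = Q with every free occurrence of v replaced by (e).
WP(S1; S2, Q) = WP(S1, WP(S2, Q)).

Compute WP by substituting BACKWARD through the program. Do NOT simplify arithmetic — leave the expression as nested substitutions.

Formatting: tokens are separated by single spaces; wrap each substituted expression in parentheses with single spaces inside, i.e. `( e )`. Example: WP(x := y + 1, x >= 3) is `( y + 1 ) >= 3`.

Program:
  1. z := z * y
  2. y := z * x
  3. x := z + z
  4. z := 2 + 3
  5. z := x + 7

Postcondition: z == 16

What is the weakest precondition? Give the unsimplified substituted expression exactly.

post: z == 16
stmt 5: z := x + 7  -- replace 1 occurrence(s) of z with (x + 7)
  => ( x + 7 ) == 16
stmt 4: z := 2 + 3  -- replace 0 occurrence(s) of z with (2 + 3)
  => ( x + 7 ) == 16
stmt 3: x := z + z  -- replace 1 occurrence(s) of x with (z + z)
  => ( ( z + z ) + 7 ) == 16
stmt 2: y := z * x  -- replace 0 occurrence(s) of y with (z * x)
  => ( ( z + z ) + 7 ) == 16
stmt 1: z := z * y  -- replace 2 occurrence(s) of z with (z * y)
  => ( ( ( z * y ) + ( z * y ) ) + 7 ) == 16

Answer: ( ( ( z * y ) + ( z * y ) ) + 7 ) == 16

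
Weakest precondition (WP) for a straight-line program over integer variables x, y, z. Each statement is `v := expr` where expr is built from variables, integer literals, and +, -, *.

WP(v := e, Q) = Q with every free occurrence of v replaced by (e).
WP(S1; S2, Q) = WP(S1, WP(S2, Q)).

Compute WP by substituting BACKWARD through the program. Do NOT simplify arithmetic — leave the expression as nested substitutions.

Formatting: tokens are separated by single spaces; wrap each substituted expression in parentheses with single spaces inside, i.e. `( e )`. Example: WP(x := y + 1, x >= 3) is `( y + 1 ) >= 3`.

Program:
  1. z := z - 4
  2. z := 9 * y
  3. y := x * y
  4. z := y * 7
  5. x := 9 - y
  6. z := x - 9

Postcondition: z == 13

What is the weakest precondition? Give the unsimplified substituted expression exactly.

Answer: ( ( 9 - ( x * y ) ) - 9 ) == 13

Derivation:
post: z == 13
stmt 6: z := x - 9  -- replace 1 occurrence(s) of z with (x - 9)
  => ( x - 9 ) == 13
stmt 5: x := 9 - y  -- replace 1 occurrence(s) of x with (9 - y)
  => ( ( 9 - y ) - 9 ) == 13
stmt 4: z := y * 7  -- replace 0 occurrence(s) of z with (y * 7)
  => ( ( 9 - y ) - 9 ) == 13
stmt 3: y := x * y  -- replace 1 occurrence(s) of y with (x * y)
  => ( ( 9 - ( x * y ) ) - 9 ) == 13
stmt 2: z := 9 * y  -- replace 0 occurrence(s) of z with (9 * y)
  => ( ( 9 - ( x * y ) ) - 9 ) == 13
stmt 1: z := z - 4  -- replace 0 occurrence(s) of z with (z - 4)
  => ( ( 9 - ( x * y ) ) - 9 ) == 13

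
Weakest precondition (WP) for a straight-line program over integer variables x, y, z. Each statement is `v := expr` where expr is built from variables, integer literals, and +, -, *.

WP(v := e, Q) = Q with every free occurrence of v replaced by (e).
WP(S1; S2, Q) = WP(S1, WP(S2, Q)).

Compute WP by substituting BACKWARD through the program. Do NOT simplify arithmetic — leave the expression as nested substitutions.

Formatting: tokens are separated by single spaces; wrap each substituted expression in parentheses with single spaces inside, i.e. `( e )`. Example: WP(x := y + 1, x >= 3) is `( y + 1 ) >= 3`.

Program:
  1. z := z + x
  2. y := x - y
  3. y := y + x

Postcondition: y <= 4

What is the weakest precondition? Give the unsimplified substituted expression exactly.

Answer: ( ( x - y ) + x ) <= 4

Derivation:
post: y <= 4
stmt 3: y := y + x  -- replace 1 occurrence(s) of y with (y + x)
  => ( y + x ) <= 4
stmt 2: y := x - y  -- replace 1 occurrence(s) of y with (x - y)
  => ( ( x - y ) + x ) <= 4
stmt 1: z := z + x  -- replace 0 occurrence(s) of z with (z + x)
  => ( ( x - y ) + x ) <= 4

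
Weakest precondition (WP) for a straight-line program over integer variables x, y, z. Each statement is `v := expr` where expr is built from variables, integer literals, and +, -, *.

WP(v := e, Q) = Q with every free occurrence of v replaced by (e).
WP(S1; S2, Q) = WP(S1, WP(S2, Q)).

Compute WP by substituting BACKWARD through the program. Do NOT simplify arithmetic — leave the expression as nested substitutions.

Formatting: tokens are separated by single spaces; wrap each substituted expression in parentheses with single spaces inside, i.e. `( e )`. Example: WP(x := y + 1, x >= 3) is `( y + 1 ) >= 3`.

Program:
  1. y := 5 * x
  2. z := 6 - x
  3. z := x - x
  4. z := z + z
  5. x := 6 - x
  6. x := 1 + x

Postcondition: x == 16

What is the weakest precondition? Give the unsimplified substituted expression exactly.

Answer: ( 1 + ( 6 - x ) ) == 16

Derivation:
post: x == 16
stmt 6: x := 1 + x  -- replace 1 occurrence(s) of x with (1 + x)
  => ( 1 + x ) == 16
stmt 5: x := 6 - x  -- replace 1 occurrence(s) of x with (6 - x)
  => ( 1 + ( 6 - x ) ) == 16
stmt 4: z := z + z  -- replace 0 occurrence(s) of z with (z + z)
  => ( 1 + ( 6 - x ) ) == 16
stmt 3: z := x - x  -- replace 0 occurrence(s) of z with (x - x)
  => ( 1 + ( 6 - x ) ) == 16
stmt 2: z := 6 - x  -- replace 0 occurrence(s) of z with (6 - x)
  => ( 1 + ( 6 - x ) ) == 16
stmt 1: y := 5 * x  -- replace 0 occurrence(s) of y with (5 * x)
  => ( 1 + ( 6 - x ) ) == 16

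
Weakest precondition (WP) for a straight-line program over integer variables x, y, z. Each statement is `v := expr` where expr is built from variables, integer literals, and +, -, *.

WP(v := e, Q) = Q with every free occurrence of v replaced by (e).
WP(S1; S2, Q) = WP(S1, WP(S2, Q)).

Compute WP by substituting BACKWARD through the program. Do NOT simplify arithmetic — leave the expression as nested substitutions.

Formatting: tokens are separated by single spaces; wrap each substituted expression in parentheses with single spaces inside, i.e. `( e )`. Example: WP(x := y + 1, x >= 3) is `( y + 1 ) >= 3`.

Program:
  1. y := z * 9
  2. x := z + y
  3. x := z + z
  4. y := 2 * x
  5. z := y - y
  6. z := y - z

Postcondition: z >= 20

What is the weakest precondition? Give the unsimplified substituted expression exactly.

post: z >= 20
stmt 6: z := y - z  -- replace 1 occurrence(s) of z with (y - z)
  => ( y - z ) >= 20
stmt 5: z := y - y  -- replace 1 occurrence(s) of z with (y - y)
  => ( y - ( y - y ) ) >= 20
stmt 4: y := 2 * x  -- replace 3 occurrence(s) of y with (2 * x)
  => ( ( 2 * x ) - ( ( 2 * x ) - ( 2 * x ) ) ) >= 20
stmt 3: x := z + z  -- replace 3 occurrence(s) of x with (z + z)
  => ( ( 2 * ( z + z ) ) - ( ( 2 * ( z + z ) ) - ( 2 * ( z + z ) ) ) ) >= 20
stmt 2: x := z + y  -- replace 0 occurrence(s) of x with (z + y)
  => ( ( 2 * ( z + z ) ) - ( ( 2 * ( z + z ) ) - ( 2 * ( z + z ) ) ) ) >= 20
stmt 1: y := z * 9  -- replace 0 occurrence(s) of y with (z * 9)
  => ( ( 2 * ( z + z ) ) - ( ( 2 * ( z + z ) ) - ( 2 * ( z + z ) ) ) ) >= 20

Answer: ( ( 2 * ( z + z ) ) - ( ( 2 * ( z + z ) ) - ( 2 * ( z + z ) ) ) ) >= 20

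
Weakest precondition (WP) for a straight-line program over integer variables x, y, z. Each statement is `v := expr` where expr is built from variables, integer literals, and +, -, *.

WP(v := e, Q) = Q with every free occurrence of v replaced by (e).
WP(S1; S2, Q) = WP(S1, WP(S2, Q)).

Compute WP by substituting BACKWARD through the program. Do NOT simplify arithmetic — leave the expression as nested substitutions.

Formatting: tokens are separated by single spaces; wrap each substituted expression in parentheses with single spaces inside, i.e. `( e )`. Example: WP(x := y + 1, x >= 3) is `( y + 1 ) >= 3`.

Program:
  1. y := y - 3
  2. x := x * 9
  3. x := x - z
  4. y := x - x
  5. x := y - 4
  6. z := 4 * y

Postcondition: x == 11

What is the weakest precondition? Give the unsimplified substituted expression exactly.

Answer: ( ( ( ( x * 9 ) - z ) - ( ( x * 9 ) - z ) ) - 4 ) == 11

Derivation:
post: x == 11
stmt 6: z := 4 * y  -- replace 0 occurrence(s) of z with (4 * y)
  => x == 11
stmt 5: x := y - 4  -- replace 1 occurrence(s) of x with (y - 4)
  => ( y - 4 ) == 11
stmt 4: y := x - x  -- replace 1 occurrence(s) of y with (x - x)
  => ( ( x - x ) - 4 ) == 11
stmt 3: x := x - z  -- replace 2 occurrence(s) of x with (x - z)
  => ( ( ( x - z ) - ( x - z ) ) - 4 ) == 11
stmt 2: x := x * 9  -- replace 2 occurrence(s) of x with (x * 9)
  => ( ( ( ( x * 9 ) - z ) - ( ( x * 9 ) - z ) ) - 4 ) == 11
stmt 1: y := y - 3  -- replace 0 occurrence(s) of y with (y - 3)
  => ( ( ( ( x * 9 ) - z ) - ( ( x * 9 ) - z ) ) - 4 ) == 11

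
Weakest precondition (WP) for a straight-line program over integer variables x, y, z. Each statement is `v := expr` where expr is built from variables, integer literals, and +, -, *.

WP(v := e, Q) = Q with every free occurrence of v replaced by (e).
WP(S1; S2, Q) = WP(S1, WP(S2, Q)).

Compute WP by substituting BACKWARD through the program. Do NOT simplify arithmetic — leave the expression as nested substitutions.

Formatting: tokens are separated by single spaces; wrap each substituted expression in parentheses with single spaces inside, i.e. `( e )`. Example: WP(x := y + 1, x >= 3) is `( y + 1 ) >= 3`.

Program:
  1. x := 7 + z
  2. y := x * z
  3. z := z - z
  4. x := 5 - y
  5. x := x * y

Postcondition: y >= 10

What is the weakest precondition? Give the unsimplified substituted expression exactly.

Answer: ( ( 7 + z ) * z ) >= 10

Derivation:
post: y >= 10
stmt 5: x := x * y  -- replace 0 occurrence(s) of x with (x * y)
  => y >= 10
stmt 4: x := 5 - y  -- replace 0 occurrence(s) of x with (5 - y)
  => y >= 10
stmt 3: z := z - z  -- replace 0 occurrence(s) of z with (z - z)
  => y >= 10
stmt 2: y := x * z  -- replace 1 occurrence(s) of y with (x * z)
  => ( x * z ) >= 10
stmt 1: x := 7 + z  -- replace 1 occurrence(s) of x with (7 + z)
  => ( ( 7 + z ) * z ) >= 10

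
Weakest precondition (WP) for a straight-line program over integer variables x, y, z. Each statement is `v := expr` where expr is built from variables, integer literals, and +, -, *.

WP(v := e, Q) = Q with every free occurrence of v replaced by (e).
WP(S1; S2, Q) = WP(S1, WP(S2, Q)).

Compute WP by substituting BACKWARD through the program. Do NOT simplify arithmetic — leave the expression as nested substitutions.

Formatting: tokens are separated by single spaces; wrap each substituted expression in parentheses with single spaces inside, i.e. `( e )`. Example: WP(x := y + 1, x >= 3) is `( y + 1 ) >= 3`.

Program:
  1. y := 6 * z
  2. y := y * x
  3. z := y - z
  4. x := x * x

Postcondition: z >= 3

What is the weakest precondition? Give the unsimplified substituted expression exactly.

post: z >= 3
stmt 4: x := x * x  -- replace 0 occurrence(s) of x with (x * x)
  => z >= 3
stmt 3: z := y - z  -- replace 1 occurrence(s) of z with (y - z)
  => ( y - z ) >= 3
stmt 2: y := y * x  -- replace 1 occurrence(s) of y with (y * x)
  => ( ( y * x ) - z ) >= 3
stmt 1: y := 6 * z  -- replace 1 occurrence(s) of y with (6 * z)
  => ( ( ( 6 * z ) * x ) - z ) >= 3

Answer: ( ( ( 6 * z ) * x ) - z ) >= 3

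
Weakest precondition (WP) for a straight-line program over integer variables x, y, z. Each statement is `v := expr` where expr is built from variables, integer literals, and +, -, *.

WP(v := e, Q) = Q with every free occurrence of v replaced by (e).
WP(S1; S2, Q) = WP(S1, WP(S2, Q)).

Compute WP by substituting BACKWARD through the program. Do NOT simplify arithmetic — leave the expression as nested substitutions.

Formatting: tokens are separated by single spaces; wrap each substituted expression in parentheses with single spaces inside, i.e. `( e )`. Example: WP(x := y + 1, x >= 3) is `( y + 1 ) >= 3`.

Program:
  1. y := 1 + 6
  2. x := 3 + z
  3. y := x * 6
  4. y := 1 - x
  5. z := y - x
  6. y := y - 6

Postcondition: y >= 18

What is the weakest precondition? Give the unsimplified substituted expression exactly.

post: y >= 18
stmt 6: y := y - 6  -- replace 1 occurrence(s) of y with (y - 6)
  => ( y - 6 ) >= 18
stmt 5: z := y - x  -- replace 0 occurrence(s) of z with (y - x)
  => ( y - 6 ) >= 18
stmt 4: y := 1 - x  -- replace 1 occurrence(s) of y with (1 - x)
  => ( ( 1 - x ) - 6 ) >= 18
stmt 3: y := x * 6  -- replace 0 occurrence(s) of y with (x * 6)
  => ( ( 1 - x ) - 6 ) >= 18
stmt 2: x := 3 + z  -- replace 1 occurrence(s) of x with (3 + z)
  => ( ( 1 - ( 3 + z ) ) - 6 ) >= 18
stmt 1: y := 1 + 6  -- replace 0 occurrence(s) of y with (1 + 6)
  => ( ( 1 - ( 3 + z ) ) - 6 ) >= 18

Answer: ( ( 1 - ( 3 + z ) ) - 6 ) >= 18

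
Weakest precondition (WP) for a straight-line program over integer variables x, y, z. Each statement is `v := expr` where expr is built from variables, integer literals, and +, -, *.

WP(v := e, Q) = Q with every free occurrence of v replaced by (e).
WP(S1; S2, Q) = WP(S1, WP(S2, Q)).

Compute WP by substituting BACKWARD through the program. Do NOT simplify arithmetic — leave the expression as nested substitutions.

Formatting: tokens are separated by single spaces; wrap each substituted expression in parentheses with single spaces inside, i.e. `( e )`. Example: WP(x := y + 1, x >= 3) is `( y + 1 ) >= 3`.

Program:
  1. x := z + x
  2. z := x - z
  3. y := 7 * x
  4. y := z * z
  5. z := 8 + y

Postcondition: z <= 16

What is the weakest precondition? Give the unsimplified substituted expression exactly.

post: z <= 16
stmt 5: z := 8 + y  -- replace 1 occurrence(s) of z with (8 + y)
  => ( 8 + y ) <= 16
stmt 4: y := z * z  -- replace 1 occurrence(s) of y with (z * z)
  => ( 8 + ( z * z ) ) <= 16
stmt 3: y := 7 * x  -- replace 0 occurrence(s) of y with (7 * x)
  => ( 8 + ( z * z ) ) <= 16
stmt 2: z := x - z  -- replace 2 occurrence(s) of z with (x - z)
  => ( 8 + ( ( x - z ) * ( x - z ) ) ) <= 16
stmt 1: x := z + x  -- replace 2 occurrence(s) of x with (z + x)
  => ( 8 + ( ( ( z + x ) - z ) * ( ( z + x ) - z ) ) ) <= 16

Answer: ( 8 + ( ( ( z + x ) - z ) * ( ( z + x ) - z ) ) ) <= 16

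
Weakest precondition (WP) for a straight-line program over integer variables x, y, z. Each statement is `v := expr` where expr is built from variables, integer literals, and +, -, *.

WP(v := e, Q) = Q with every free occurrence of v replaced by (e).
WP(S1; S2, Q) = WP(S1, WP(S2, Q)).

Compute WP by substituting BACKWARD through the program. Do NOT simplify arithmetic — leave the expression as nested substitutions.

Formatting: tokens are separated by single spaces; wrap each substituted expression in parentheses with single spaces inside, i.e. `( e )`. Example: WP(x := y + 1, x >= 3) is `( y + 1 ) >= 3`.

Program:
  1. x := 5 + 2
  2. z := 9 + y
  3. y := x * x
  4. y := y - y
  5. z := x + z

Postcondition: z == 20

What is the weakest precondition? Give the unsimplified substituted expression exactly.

Answer: ( ( 5 + 2 ) + ( 9 + y ) ) == 20

Derivation:
post: z == 20
stmt 5: z := x + z  -- replace 1 occurrence(s) of z with (x + z)
  => ( x + z ) == 20
stmt 4: y := y - y  -- replace 0 occurrence(s) of y with (y - y)
  => ( x + z ) == 20
stmt 3: y := x * x  -- replace 0 occurrence(s) of y with (x * x)
  => ( x + z ) == 20
stmt 2: z := 9 + y  -- replace 1 occurrence(s) of z with (9 + y)
  => ( x + ( 9 + y ) ) == 20
stmt 1: x := 5 + 2  -- replace 1 occurrence(s) of x with (5 + 2)
  => ( ( 5 + 2 ) + ( 9 + y ) ) == 20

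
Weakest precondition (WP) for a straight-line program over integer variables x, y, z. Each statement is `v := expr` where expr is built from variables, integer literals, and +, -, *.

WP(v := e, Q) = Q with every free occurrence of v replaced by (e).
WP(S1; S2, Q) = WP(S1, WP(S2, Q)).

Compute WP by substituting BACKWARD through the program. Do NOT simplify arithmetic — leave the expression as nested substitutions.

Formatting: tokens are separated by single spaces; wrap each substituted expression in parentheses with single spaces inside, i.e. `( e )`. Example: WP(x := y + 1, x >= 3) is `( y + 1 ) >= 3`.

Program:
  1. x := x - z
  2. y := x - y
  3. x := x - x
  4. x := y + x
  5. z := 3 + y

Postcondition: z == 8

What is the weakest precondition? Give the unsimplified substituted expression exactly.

post: z == 8
stmt 5: z := 3 + y  -- replace 1 occurrence(s) of z with (3 + y)
  => ( 3 + y ) == 8
stmt 4: x := y + x  -- replace 0 occurrence(s) of x with (y + x)
  => ( 3 + y ) == 8
stmt 3: x := x - x  -- replace 0 occurrence(s) of x with (x - x)
  => ( 3 + y ) == 8
stmt 2: y := x - y  -- replace 1 occurrence(s) of y with (x - y)
  => ( 3 + ( x - y ) ) == 8
stmt 1: x := x - z  -- replace 1 occurrence(s) of x with (x - z)
  => ( 3 + ( ( x - z ) - y ) ) == 8

Answer: ( 3 + ( ( x - z ) - y ) ) == 8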